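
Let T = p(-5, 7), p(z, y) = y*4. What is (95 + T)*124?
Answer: 15252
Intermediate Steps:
p(z, y) = 4*y
T = 28 (T = 4*7 = 28)
(95 + T)*124 = (95 + 28)*124 = 123*124 = 15252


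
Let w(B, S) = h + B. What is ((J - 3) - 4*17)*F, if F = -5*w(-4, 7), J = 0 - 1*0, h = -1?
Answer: -1775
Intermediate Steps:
J = 0 (J = 0 + 0 = 0)
w(B, S) = -1 + B
F = 25 (F = -5*(-1 - 4) = -5*(-5) = 25)
((J - 3) - 4*17)*F = ((0 - 3) - 4*17)*25 = (-3 - 68)*25 = -71*25 = -1775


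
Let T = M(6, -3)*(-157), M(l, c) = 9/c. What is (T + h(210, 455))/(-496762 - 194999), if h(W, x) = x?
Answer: -926/691761 ≈ -0.0013386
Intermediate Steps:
T = 471 (T = (9/(-3))*(-157) = (9*(-1/3))*(-157) = -3*(-157) = 471)
(T + h(210, 455))/(-496762 - 194999) = (471 + 455)/(-496762 - 194999) = 926/(-691761) = 926*(-1/691761) = -926/691761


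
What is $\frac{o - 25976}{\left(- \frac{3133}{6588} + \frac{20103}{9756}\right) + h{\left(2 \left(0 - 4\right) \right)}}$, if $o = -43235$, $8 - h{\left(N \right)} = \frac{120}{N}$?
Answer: $- \frac{61782860214}{21946405} \approx -2815.2$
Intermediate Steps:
$h{\left(N \right)} = 8 - \frac{120}{N}$
$\frac{o - 25976}{\left(- \frac{3133}{6588} + \frac{20103}{9756}\right) + h{\left(2 \left(0 - 4\right) \right)}} = \frac{-43235 - 25976}{\left(- \frac{3133}{6588} + \frac{20103}{9756}\right) - \left(-8 + \frac{120}{2 \left(0 - 4\right)}\right)} = - \frac{69211}{\left(\left(-3133\right) \frac{1}{6588} + 20103 \cdot \frac{1}{9756}\right) - \left(-8 + \frac{120}{2 \left(-4\right)}\right)} = - \frac{69211}{\left(- \frac{3133}{6588} + \frac{6701}{3252}\right) - \left(-8 + \frac{120}{-8}\right)} = - \frac{69211}{\frac{1414903}{892674} + \left(8 - -15\right)} = - \frac{69211}{\frac{1414903}{892674} + \left(8 + 15\right)} = - \frac{69211}{\frac{1414903}{892674} + 23} = - \frac{69211}{\frac{21946405}{892674}} = \left(-69211\right) \frac{892674}{21946405} = - \frac{61782860214}{21946405}$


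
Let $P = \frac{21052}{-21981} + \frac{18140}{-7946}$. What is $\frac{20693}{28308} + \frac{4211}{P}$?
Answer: $- \frac{5202188242421753}{4005684842964} \approx -1298.7$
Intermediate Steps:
$P = - \frac{283007266}{87330513}$ ($P = 21052 \left(- \frac{1}{21981}\right) + 18140 \left(- \frac{1}{7946}\right) = - \frac{21052}{21981} - \frac{9070}{3973} = - \frac{283007266}{87330513} \approx -3.2406$)
$\frac{20693}{28308} + \frac{4211}{P} = \frac{20693}{28308} + \frac{4211}{- \frac{283007266}{87330513}} = 20693 \cdot \frac{1}{28308} + 4211 \left(- \frac{87330513}{283007266}\right) = \frac{20693}{28308} - \frac{367748790243}{283007266} = - \frac{5202188242421753}{4005684842964}$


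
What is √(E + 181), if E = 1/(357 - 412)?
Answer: 3*√60830/55 ≈ 13.453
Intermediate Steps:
E = -1/55 (E = 1/(-55) = -1/55 ≈ -0.018182)
√(E + 181) = √(-1/55 + 181) = √(9954/55) = 3*√60830/55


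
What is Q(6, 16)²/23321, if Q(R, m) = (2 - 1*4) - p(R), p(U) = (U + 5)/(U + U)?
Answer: 1225/3358224 ≈ 0.00036478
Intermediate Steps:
p(U) = (5 + U)/(2*U) (p(U) = (5 + U)/((2*U)) = (5 + U)*(1/(2*U)) = (5 + U)/(2*U))
Q(R, m) = -2 - (5 + R)/(2*R) (Q(R, m) = (2 - 1*4) - (5 + R)/(2*R) = (2 - 4) - (5 + R)/(2*R) = -2 - (5 + R)/(2*R))
Q(6, 16)²/23321 = ((5/2)*(-1 - 1*6)/6)²/23321 = ((5/2)*(⅙)*(-1 - 6))²*(1/23321) = ((5/2)*(⅙)*(-7))²*(1/23321) = (-35/12)²*(1/23321) = (1225/144)*(1/23321) = 1225/3358224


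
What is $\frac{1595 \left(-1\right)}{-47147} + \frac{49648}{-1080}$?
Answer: $- \frac{292378957}{6364845} \approx -45.937$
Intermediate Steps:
$\frac{1595 \left(-1\right)}{-47147} + \frac{49648}{-1080} = \left(-1595\right) \left(- \frac{1}{47147}\right) + 49648 \left(- \frac{1}{1080}\right) = \frac{1595}{47147} - \frac{6206}{135} = - \frac{292378957}{6364845}$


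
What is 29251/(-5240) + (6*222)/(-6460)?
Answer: -9797057/1692520 ≈ -5.7884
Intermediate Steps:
29251/(-5240) + (6*222)/(-6460) = 29251*(-1/5240) + 1332*(-1/6460) = -29251/5240 - 333/1615 = -9797057/1692520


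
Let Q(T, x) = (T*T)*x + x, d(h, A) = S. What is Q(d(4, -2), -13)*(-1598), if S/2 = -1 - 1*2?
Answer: 768638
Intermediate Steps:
S = -6 (S = 2*(-1 - 1*2) = 2*(-1 - 2) = 2*(-3) = -6)
d(h, A) = -6
Q(T, x) = x + x*T² (Q(T, x) = T²*x + x = x*T² + x = x + x*T²)
Q(d(4, -2), -13)*(-1598) = -13*(1 + (-6)²)*(-1598) = -13*(1 + 36)*(-1598) = -13*37*(-1598) = -481*(-1598) = 768638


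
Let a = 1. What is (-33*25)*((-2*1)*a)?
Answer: 1650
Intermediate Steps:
(-33*25)*((-2*1)*a) = (-33*25)*(-2*1*1) = -(-1650) = -825*(-2) = 1650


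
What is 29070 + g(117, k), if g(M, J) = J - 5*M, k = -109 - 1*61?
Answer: 28315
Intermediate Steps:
k = -170 (k = -109 - 61 = -170)
29070 + g(117, k) = 29070 + (-170 - 5*117) = 29070 + (-170 - 585) = 29070 - 755 = 28315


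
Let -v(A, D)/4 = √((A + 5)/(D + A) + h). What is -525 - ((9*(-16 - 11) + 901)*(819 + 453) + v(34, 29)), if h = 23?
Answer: -837501 + 16*√651/21 ≈ -8.3748e+5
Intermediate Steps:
v(A, D) = -4*√(23 + (5 + A)/(A + D)) (v(A, D) = -4*√((A + 5)/(D + A) + 23) = -4*√((5 + A)/(A + D) + 23) = -4*√(23 + (5 + A)/(A + D)))
-525 - ((9*(-16 - 11) + 901)*(819 + 453) + v(34, 29)) = -525 - ((9*(-16 - 11) + 901)*(819 + 453) - 4*√(5 + 23*29 + 24*34)/√(34 + 29)) = -525 - ((9*(-27) + 901)*1272 - 4*√7*√(5 + 667 + 816)/21) = -525 - ((-243 + 901)*1272 - 4*4*√651/21) = -525 - (658*1272 - 16*√651/21) = -525 - (836976 - 16*√651/21) = -525 + (-836976 + 16*√651/21) = -837501 + 16*√651/21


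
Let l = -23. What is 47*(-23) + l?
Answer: -1104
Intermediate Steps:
47*(-23) + l = 47*(-23) - 23 = -1081 - 23 = -1104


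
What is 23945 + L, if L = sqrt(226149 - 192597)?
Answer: 23945 + 12*sqrt(233) ≈ 24128.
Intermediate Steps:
L = 12*sqrt(233) (L = sqrt(33552) = 12*sqrt(233) ≈ 183.17)
23945 + L = 23945 + 12*sqrt(233)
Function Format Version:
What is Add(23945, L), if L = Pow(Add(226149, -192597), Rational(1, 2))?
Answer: Add(23945, Mul(12, Pow(233, Rational(1, 2)))) ≈ 24128.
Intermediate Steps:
L = Mul(12, Pow(233, Rational(1, 2))) (L = Pow(33552, Rational(1, 2)) = Mul(12, Pow(233, Rational(1, 2))) ≈ 183.17)
Add(23945, L) = Add(23945, Mul(12, Pow(233, Rational(1, 2))))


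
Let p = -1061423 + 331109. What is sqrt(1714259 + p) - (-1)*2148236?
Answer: 2148236 + sqrt(983945) ≈ 2.1492e+6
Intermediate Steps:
p = -730314
sqrt(1714259 + p) - (-1)*2148236 = sqrt(1714259 - 730314) - (-1)*2148236 = sqrt(983945) - 1*(-2148236) = sqrt(983945) + 2148236 = 2148236 + sqrt(983945)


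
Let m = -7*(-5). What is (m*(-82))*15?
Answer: -43050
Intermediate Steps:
m = 35
(m*(-82))*15 = (35*(-82))*15 = -2870*15 = -43050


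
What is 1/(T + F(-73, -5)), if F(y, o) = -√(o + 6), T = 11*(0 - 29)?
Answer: -1/320 ≈ -0.0031250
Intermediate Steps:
T = -319 (T = 11*(-29) = -319)
F(y, o) = -√(6 + o)
1/(T + F(-73, -5)) = 1/(-319 - √(6 - 5)) = 1/(-319 - √1) = 1/(-319 - 1*1) = 1/(-319 - 1) = 1/(-320) = -1/320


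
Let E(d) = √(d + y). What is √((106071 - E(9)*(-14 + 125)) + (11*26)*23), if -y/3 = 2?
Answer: √(112649 - 111*√3) ≈ 335.35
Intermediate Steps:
y = -6 (y = -3*2 = -6)
E(d) = √(-6 + d) (E(d) = √(d - 6) = √(-6 + d))
√((106071 - E(9)*(-14 + 125)) + (11*26)*23) = √((106071 - √(-6 + 9)*(-14 + 125)) + (11*26)*23) = √((106071 - √3*111) + 286*23) = √((106071 - 111*√3) + 6578) = √(112649 - 111*√3)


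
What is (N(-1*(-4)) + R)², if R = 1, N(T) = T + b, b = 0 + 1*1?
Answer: 36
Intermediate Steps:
b = 1 (b = 0 + 1 = 1)
N(T) = 1 + T (N(T) = T + 1 = 1 + T)
(N(-1*(-4)) + R)² = ((1 - 1*(-4)) + 1)² = ((1 + 4) + 1)² = (5 + 1)² = 6² = 36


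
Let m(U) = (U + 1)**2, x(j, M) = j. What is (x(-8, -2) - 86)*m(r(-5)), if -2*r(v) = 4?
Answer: -94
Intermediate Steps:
r(v) = -2 (r(v) = -1/2*4 = -2)
m(U) = (1 + U)**2
(x(-8, -2) - 86)*m(r(-5)) = (-8 - 86)*(1 - 2)**2 = -94*(-1)**2 = -94*1 = -94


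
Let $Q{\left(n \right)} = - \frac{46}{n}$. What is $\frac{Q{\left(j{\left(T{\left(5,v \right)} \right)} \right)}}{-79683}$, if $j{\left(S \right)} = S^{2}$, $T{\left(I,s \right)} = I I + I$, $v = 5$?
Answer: $\frac{23}{35857350} \approx 6.4143 \cdot 10^{-7}$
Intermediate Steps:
$T{\left(I,s \right)} = I + I^{2}$ ($T{\left(I,s \right)} = I^{2} + I = I + I^{2}$)
$\frac{Q{\left(j{\left(T{\left(5,v \right)} \right)} \right)}}{-79683} = \frac{\left(-46\right) \frac{1}{\left(5 \left(1 + 5\right)\right)^{2}}}{-79683} = - \frac{46}{\left(5 \cdot 6\right)^{2}} \left(- \frac{1}{79683}\right) = - \frac{46}{30^{2}} \left(- \frac{1}{79683}\right) = - \frac{46}{900} \left(- \frac{1}{79683}\right) = \left(-46\right) \frac{1}{900} \left(- \frac{1}{79683}\right) = \left(- \frac{23}{450}\right) \left(- \frac{1}{79683}\right) = \frac{23}{35857350}$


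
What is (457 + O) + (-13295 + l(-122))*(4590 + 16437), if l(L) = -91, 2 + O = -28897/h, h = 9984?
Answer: -2810166227425/9984 ≈ -2.8147e+8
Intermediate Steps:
O = -48865/9984 (O = -2 - 28897/9984 = -48865/9984 ≈ -4.8943)
(457 + O) + (-13295 + l(-122))*(4590 + 16437) = (457 - 48865/9984) + (-13295 - 91)*(4590 + 16437) = 4513823/9984 - 13386*21027 = 4513823/9984 - 281467422 = -2810166227425/9984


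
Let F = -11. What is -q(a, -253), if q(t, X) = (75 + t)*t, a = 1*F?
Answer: 704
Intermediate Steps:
a = -11 (a = 1*(-11) = -11)
q(t, X) = t*(75 + t)
-q(a, -253) = -(-11)*(75 - 11) = -(-11)*64 = -1*(-704) = 704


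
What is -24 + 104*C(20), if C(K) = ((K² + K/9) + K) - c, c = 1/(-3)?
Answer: 395296/9 ≈ 43922.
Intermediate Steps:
c = -⅓ ≈ -0.33333
C(K) = ⅓ + K² + 10*K/9 (C(K) = ((K² + K/9) + K) - 1*(-⅓) = ((K² + K/9) + K) + ⅓ = (K² + 10*K/9) + ⅓ = ⅓ + K² + 10*K/9)
-24 + 104*C(20) = -24 + 104*(⅓ + 20² + (10/9)*20) = -24 + 104*(⅓ + 400 + 200/9) = -24 + 104*(3803/9) = -24 + 395512/9 = 395296/9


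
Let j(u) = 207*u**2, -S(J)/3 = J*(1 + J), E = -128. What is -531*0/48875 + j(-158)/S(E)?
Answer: -430629/4064 ≈ -105.96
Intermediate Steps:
S(J) = -3*J*(1 + J)
-531*0/48875 + j(-158)/S(E) = -531*0/48875 + (207*(-158)**2)/((-3*(-128)*(1 - 128))) = 0*(1/48875) + (207*24964)/((-3*(-128)*(-127))) = 0 + 5167548/(-48768) = 0 + 5167548*(-1/48768) = 0 - 430629/4064 = -430629/4064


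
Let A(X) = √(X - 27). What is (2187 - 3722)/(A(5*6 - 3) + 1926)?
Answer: -1535/1926 ≈ -0.79699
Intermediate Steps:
A(X) = √(-27 + X)
(2187 - 3722)/(A(5*6 - 3) + 1926) = (2187 - 3722)/(√(-27 + (5*6 - 3)) + 1926) = -1535/(√(-27 + (30 - 3)) + 1926) = -1535/(√(-27 + 27) + 1926) = -1535/(√0 + 1926) = -1535/(0 + 1926) = -1535/1926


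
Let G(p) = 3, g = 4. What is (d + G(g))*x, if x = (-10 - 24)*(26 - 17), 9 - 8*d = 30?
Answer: -459/4 ≈ -114.75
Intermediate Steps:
d = -21/8 (d = 9/8 - 1/8*30 = 9/8 - 15/4 = -21/8 ≈ -2.6250)
x = -306 (x = -34*9 = -306)
(d + G(g))*x = (-21/8 + 3)*(-306) = (3/8)*(-306) = -459/4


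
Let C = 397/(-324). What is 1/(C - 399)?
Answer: -324/129673 ≈ -0.0024986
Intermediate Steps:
C = -397/324 (C = 397*(-1/324) = -397/324 ≈ -1.2253)
1/(C - 399) = 1/(-397/324 - 399) = 1/(-129673/324) = -324/129673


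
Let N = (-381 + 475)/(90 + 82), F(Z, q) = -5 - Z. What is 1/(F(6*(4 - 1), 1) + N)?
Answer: -86/1931 ≈ -0.044537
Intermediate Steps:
N = 47/86 (N = 94/172 = 94*(1/172) = 47/86 ≈ 0.54651)
1/(F(6*(4 - 1), 1) + N) = 1/((-5 - 6*(4 - 1)) + 47/86) = 1/((-5 - 6*3) + 47/86) = 1/((-5 - 1*18) + 47/86) = 1/((-5 - 18) + 47/86) = 1/(-23 + 47/86) = 1/(-1931/86) = -86/1931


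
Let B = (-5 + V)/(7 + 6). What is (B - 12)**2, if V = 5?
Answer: 144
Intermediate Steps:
B = 0 (B = (-5 + 5)/(7 + 6) = 0/13 = 0*(1/13) = 0)
(B - 12)**2 = (0 - 12)**2 = (-12)**2 = 144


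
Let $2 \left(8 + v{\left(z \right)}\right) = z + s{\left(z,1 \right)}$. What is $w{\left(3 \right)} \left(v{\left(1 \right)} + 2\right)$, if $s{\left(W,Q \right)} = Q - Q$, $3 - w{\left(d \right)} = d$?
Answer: $0$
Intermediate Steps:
$w{\left(d \right)} = 3 - d$
$s{\left(W,Q \right)} = 0$
$v{\left(z \right)} = -8 + \frac{z}{2}$ ($v{\left(z \right)} = -8 + \frac{z + 0}{2} = -8 + \frac{z}{2}$)
$w{\left(3 \right)} \left(v{\left(1 \right)} + 2\right) = \left(3 - 3\right) \left(\left(-8 + \frac{1}{2} \cdot 1\right) + 2\right) = \left(3 - 3\right) \left(\left(-8 + \frac{1}{2}\right) + 2\right) = 0 \left(- \frac{15}{2} + 2\right) = 0 \left(- \frac{11}{2}\right) = 0$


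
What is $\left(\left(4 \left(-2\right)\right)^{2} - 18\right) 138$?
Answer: $6348$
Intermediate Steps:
$\left(\left(4 \left(-2\right)\right)^{2} - 18\right) 138 = \left(\left(-8\right)^{2} - 18\right) 138 = \left(64 - 18\right) 138 = 46 \cdot 138 = 6348$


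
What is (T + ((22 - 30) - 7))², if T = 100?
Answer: 7225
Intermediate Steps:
(T + ((22 - 30) - 7))² = (100 + ((22 - 30) - 7))² = (100 + (-8 - 7))² = (100 - 15)² = 85² = 7225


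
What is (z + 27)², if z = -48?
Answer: 441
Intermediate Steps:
(z + 27)² = (-48 + 27)² = (-21)² = 441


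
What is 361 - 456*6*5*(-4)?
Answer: 55081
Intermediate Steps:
361 - 456*6*5*(-4) = 361 - 13680*(-4) = 361 - 456*(-120) = 361 + 54720 = 55081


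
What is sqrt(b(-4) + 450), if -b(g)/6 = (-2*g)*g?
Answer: sqrt(642) ≈ 25.338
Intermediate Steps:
b(g) = 12*g**2 (b(g) = -6*(-2*g)*g = -(-12)*g**2 = 12*g**2)
sqrt(b(-4) + 450) = sqrt(12*(-4)**2 + 450) = sqrt(12*16 + 450) = sqrt(192 + 450) = sqrt(642)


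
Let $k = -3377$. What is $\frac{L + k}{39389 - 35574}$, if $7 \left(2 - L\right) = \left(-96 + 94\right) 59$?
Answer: $- \frac{23507}{26705} \approx -0.88025$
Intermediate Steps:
$L = \frac{132}{7}$ ($L = 2 - \frac{\left(-96 + 94\right) 59}{7} = 2 - \frac{\left(-2\right) 59}{7} = 2 - - \frac{118}{7} = 2 + \frac{118}{7} = \frac{132}{7} \approx 18.857$)
$\frac{L + k}{39389 - 35574} = \frac{\frac{132}{7} - 3377}{39389 - 35574} = - \frac{23507}{7 \cdot 3815} = \left(- \frac{23507}{7}\right) \frac{1}{3815} = - \frac{23507}{26705}$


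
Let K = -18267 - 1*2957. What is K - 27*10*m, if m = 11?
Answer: -24194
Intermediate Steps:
K = -21224 (K = -18267 - 2957 = -21224)
K - 27*10*m = -21224 - 27*10*11 = -21224 - 270*11 = -21224 - 1*2970 = -21224 - 2970 = -24194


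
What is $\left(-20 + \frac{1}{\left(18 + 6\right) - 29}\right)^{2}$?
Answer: $\frac{10201}{25} \approx 408.04$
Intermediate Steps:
$\left(-20 + \frac{1}{\left(18 + 6\right) - 29}\right)^{2} = \left(-20 + \frac{1}{24 - 29}\right)^{2} = \left(-20 + \frac{1}{-5}\right)^{2} = \left(-20 - \frac{1}{5}\right)^{2} = \left(- \frac{101}{5}\right)^{2} = \frac{10201}{25}$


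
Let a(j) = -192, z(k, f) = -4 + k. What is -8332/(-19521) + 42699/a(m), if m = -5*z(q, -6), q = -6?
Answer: -277309145/1249344 ≈ -221.96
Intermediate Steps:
m = 50 (m = -5*(-4 - 6) = -5*(-10) = 50)
-8332/(-19521) + 42699/a(m) = -8332/(-19521) + 42699/(-192) = -8332*(-1/19521) + 42699*(-1/192) = 8332/19521 - 14233/64 = -277309145/1249344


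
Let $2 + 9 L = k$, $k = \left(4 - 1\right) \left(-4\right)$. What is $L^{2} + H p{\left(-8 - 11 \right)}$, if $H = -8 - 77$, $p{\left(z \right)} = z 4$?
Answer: $\frac{523456}{81} \approx 6462.4$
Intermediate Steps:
$k = -12$ ($k = 3 \left(-4\right) = -12$)
$p{\left(z \right)} = 4 z$
$L = - \frac{14}{9}$ ($L = - \frac{2}{9} + \frac{1}{9} \left(-12\right) = - \frac{2}{9} - \frac{4}{3} = - \frac{14}{9} \approx -1.5556$)
$H = -85$ ($H = -8 - 77 = -85$)
$L^{2} + H p{\left(-8 - 11 \right)} = \left(- \frac{14}{9}\right)^{2} - 85 \cdot 4 \left(-8 - 11\right) = \frac{196}{81} - 85 \cdot 4 \left(-19\right) = \frac{196}{81} - -6460 = \frac{196}{81} + 6460 = \frac{523456}{81}$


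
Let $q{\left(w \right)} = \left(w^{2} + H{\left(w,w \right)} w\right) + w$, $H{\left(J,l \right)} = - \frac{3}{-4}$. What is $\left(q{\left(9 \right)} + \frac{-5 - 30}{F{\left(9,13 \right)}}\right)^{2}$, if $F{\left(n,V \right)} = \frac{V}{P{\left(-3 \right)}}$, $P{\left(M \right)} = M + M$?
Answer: $\frac{34468641}{2704} \approx 12747.0$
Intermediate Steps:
$H{\left(J,l \right)} = \frac{3}{4}$ ($H{\left(J,l \right)} = \left(-3\right) \left(- \frac{1}{4}\right) = \frac{3}{4}$)
$q{\left(w \right)} = w^{2} + \frac{7 w}{4}$ ($q{\left(w \right)} = \left(w^{2} + \frac{3 w}{4}\right) + w = w^{2} + \frac{7 w}{4}$)
$P{\left(M \right)} = 2 M$
$F{\left(n,V \right)} = - \frac{V}{6}$ ($F{\left(n,V \right)} = \frac{V}{2 \left(-3\right)} = \frac{V}{-6} = V \left(- \frac{1}{6}\right) = - \frac{V}{6}$)
$\left(q{\left(9 \right)} + \frac{-5 - 30}{F{\left(9,13 \right)}}\right)^{2} = \left(\frac{1}{4} \cdot 9 \left(7 + 4 \cdot 9\right) + \frac{-5 - 30}{\left(- \frac{1}{6}\right) 13}\right)^{2} = \left(\frac{1}{4} \cdot 9 \left(7 + 36\right) + \frac{-5 - 30}{- \frac{13}{6}}\right)^{2} = \left(\frac{1}{4} \cdot 9 \cdot 43 - - \frac{210}{13}\right)^{2} = \left(\frac{387}{4} + \frac{210}{13}\right)^{2} = \left(\frac{5871}{52}\right)^{2} = \frac{34468641}{2704}$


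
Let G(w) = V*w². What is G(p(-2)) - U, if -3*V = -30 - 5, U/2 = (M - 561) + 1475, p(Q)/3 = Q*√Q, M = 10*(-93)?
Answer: -808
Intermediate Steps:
M = -930
p(Q) = 3*Q^(3/2) (p(Q) = 3*(Q*√Q) = 3*Q^(3/2))
U = -32 (U = 2*((-930 - 561) + 1475) = 2*(-1491 + 1475) = 2*(-16) = -32)
V = 35/3 (V = -(-30 - 5)/3 = -⅓*(-35) = 35/3 ≈ 11.667)
G(w) = 35*w²/3
G(p(-2)) - U = 35*(3*(-2)^(3/2))²/3 - 1*(-32) = 35*(3*(-2*I*√2))²/3 + 32 = 35*(-6*I*√2)²/3 + 32 = (35/3)*(-72) + 32 = -840 + 32 = -808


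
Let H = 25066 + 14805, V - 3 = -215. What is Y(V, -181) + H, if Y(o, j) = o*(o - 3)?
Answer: 85451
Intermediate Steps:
V = -212 (V = 3 - 215 = -212)
Y(o, j) = o*(-3 + o)
H = 39871
Y(V, -181) + H = -212*(-3 - 212) + 39871 = -212*(-215) + 39871 = 45580 + 39871 = 85451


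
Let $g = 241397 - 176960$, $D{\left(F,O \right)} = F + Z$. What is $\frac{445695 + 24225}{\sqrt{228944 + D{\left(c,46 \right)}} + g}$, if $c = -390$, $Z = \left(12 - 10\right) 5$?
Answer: $\frac{672894112}{92264409} - \frac{62656 \sqrt{6349}}{92264409} \approx 7.239$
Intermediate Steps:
$Z = 10$ ($Z = 2 \cdot 5 = 10$)
$D{\left(F,O \right)} = 10 + F$ ($D{\left(F,O \right)} = F + 10 = 10 + F$)
$g = 64437$ ($g = 241397 - 176960 = 64437$)
$\frac{445695 + 24225}{\sqrt{228944 + D{\left(c,46 \right)}} + g} = \frac{445695 + 24225}{\sqrt{228944 + \left(10 - 390\right)} + 64437} = \frac{469920}{\sqrt{228944 - 380} + 64437} = \frac{469920}{\sqrt{228564} + 64437} = \frac{469920}{6 \sqrt{6349} + 64437} = \frac{469920}{64437 + 6 \sqrt{6349}}$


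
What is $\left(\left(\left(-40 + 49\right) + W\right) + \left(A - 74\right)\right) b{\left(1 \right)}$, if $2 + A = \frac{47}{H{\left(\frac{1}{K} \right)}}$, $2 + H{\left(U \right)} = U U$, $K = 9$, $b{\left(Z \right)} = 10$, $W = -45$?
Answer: $- \frac{218390}{161} \approx -1356.5$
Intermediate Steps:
$H{\left(U \right)} = -2 + U^{2}$ ($H{\left(U \right)} = -2 + U U = -2 + U^{2}$)
$A = - \frac{4129}{161}$ ($A = -2 + \frac{47}{-2 + \left(\frac{1}{9}\right)^{2}} = -2 + \frac{47}{-2 + \frac{1}{81}} = -2 + \frac{47}{- \frac{161}{81}} = -2 + 47 \left(- \frac{81}{161}\right) = -2 - \frac{3807}{161} = - \frac{4129}{161} \approx -25.646$)
$\left(\left(\left(-40 + 49\right) + W\right) + \left(A - 74\right)\right) b{\left(1 \right)} = \left(\left(\left(-40 + 49\right) - 45\right) - \frac{16043}{161}\right) 10 = \left(\left(9 - 45\right) - \frac{16043}{161}\right) 10 = \left(-36 - \frac{16043}{161}\right) 10 = \left(- \frac{21839}{161}\right) 10 = - \frac{218390}{161}$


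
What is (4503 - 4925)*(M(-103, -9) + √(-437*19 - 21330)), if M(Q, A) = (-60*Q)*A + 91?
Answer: 23433238 - 422*I*√29633 ≈ 2.3433e+7 - 72644.0*I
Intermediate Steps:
M(Q, A) = 91 - 60*A*Q (M(Q, A) = -60*A*Q + 91 = 91 - 60*A*Q)
(4503 - 4925)*(M(-103, -9) + √(-437*19 - 21330)) = (4503 - 4925)*((91 - 60*(-9)*(-103)) + √(-437*19 - 21330)) = -422*((91 - 55620) + √(-8303 - 21330)) = -422*(-55529 + √(-29633)) = -422*(-55529 + I*√29633) = 23433238 - 422*I*√29633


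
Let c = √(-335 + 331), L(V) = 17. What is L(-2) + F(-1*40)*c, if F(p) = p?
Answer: 17 - 80*I ≈ 17.0 - 80.0*I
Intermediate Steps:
c = 2*I (c = √(-4) = 2*I ≈ 2.0*I)
L(-2) + F(-1*40)*c = 17 + (-1*40)*(2*I) = 17 - 80*I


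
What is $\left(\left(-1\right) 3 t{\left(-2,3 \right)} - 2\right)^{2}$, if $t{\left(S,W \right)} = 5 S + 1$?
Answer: $625$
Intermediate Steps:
$t{\left(S,W \right)} = 1 + 5 S$
$\left(\left(-1\right) 3 t{\left(-2,3 \right)} - 2\right)^{2} = \left(\left(-1\right) 3 \left(1 + 5 \left(-2\right)\right) - 2\right)^{2} = \left(- 3 \left(1 - 10\right) - 2\right)^{2} = \left(\left(-3\right) \left(-9\right) - 2\right)^{2} = \left(27 - 2\right)^{2} = 25^{2} = 625$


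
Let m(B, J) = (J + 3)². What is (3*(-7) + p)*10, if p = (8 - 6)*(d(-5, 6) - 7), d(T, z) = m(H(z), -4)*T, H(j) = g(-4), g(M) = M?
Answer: -450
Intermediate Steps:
H(j) = -4
m(B, J) = (3 + J)²
d(T, z) = T (d(T, z) = (3 - 4)²*T = (-1)²*T = 1*T = T)
p = -24 (p = (8 - 6)*(-5 - 7) = 2*(-12) = -24)
(3*(-7) + p)*10 = (3*(-7) - 24)*10 = (-21 - 24)*10 = -45*10 = -450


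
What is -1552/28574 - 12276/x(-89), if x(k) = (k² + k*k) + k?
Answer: -62537180/75021037 ≈ -0.83360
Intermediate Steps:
x(k) = k + 2*k² (x(k) = (k² + k²) + k = 2*k² + k = k + 2*k²)
-1552/28574 - 12276/x(-89) = -1552/28574 - 12276*(-1/(89*(1 + 2*(-89)))) = -1552*1/28574 - 12276*(-1/(89*(1 - 178))) = -776/14287 - 12276/((-89*(-177))) = -776/14287 - 12276/15753 = -776/14287 - 12276*1/15753 = -776/14287 - 4092/5251 = -62537180/75021037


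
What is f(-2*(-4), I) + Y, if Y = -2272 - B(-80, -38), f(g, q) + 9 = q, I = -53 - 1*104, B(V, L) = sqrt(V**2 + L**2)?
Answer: -2438 - 2*sqrt(1961) ≈ -2526.6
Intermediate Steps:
B(V, L) = sqrt(L**2 + V**2)
I = -157 (I = -53 - 104 = -157)
f(g, q) = -9 + q
Y = -2272 - 2*sqrt(1961) (Y = -2272 - sqrt((-38)**2 + (-80)**2) = -2272 - sqrt(1444 + 6400) = -2272 - sqrt(7844) = -2272 - 2*sqrt(1961) ≈ -2360.6)
f(-2*(-4), I) + Y = (-9 - 157) + (-2272 - 2*sqrt(1961)) = -166 + (-2272 - 2*sqrt(1961)) = -2438 - 2*sqrt(1961)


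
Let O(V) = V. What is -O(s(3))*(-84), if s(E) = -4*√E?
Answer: -336*√3 ≈ -581.97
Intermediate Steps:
-O(s(3))*(-84) = -(-4*√3)*(-84) = -336*√3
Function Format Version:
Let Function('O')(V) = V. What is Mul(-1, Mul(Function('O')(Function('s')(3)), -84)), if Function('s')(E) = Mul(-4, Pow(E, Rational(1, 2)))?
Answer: Mul(-336, Pow(3, Rational(1, 2))) ≈ -581.97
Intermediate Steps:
Mul(-1, Mul(Function('O')(Function('s')(3)), -84)) = Mul(-1, Mul(Mul(-4, Pow(3, Rational(1, 2))), -84)) = Mul(-1, Mul(336, Pow(3, Rational(1, 2)))) = Mul(-336, Pow(3, Rational(1, 2)))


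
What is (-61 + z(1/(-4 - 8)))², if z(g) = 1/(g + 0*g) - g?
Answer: 765625/144 ≈ 5316.8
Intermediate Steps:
z(g) = 1/g - g (z(g) = 1/(g + 0) - g = 1/g - g)
(-61 + z(1/(-4 - 8)))² = (-61 + (1/(1/(-4 - 8)) - 1/(-4 - 8)))² = (-61 + (1/(1/(-12)) - 1/(-12)))² = (-61 + (1/(-1/12) - 1*(-1/12)))² = (-61 + (-12 + 1/12))² = (-61 - 143/12)² = (-875/12)² = 765625/144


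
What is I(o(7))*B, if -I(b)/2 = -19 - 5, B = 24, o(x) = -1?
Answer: 1152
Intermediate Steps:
I(b) = 48 (I(b) = -2*(-19 - 5) = -2*(-24) = 48)
I(o(7))*B = 48*24 = 1152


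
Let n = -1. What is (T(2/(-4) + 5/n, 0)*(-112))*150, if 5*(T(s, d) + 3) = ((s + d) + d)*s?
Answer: -51240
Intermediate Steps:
T(s, d) = -3 + s*(s + 2*d)/5 (T(s, d) = -3 + (((s + d) + d)*s)/5 = -3 + (((d + s) + d)*s)/5 = -3 + ((s + 2*d)*s)/5 = -3 + (s*(s + 2*d))/5 = -3 + s*(s + 2*d)/5)
(T(2/(-4) + 5/n, 0)*(-112))*150 = ((-3 + (2/(-4) + 5/(-1))²/5 + (⅖)*0*(2/(-4) + 5/(-1)))*(-112))*150 = ((-3 + (2*(-¼) + 5*(-1))²/5 + (⅖)*0*(2*(-¼) + 5*(-1)))*(-112))*150 = ((-3 + (-½ - 5)²/5 + (⅖)*0*(-½ - 5))*(-112))*150 = ((-3 + (-11/2)²/5 + (⅖)*0*(-11/2))*(-112))*150 = ((-3 + (⅕)*(121/4) + 0)*(-112))*150 = ((-3 + 121/20 + 0)*(-112))*150 = ((61/20)*(-112))*150 = -1708/5*150 = -51240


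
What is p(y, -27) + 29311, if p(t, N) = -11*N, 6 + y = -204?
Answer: 29608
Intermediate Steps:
y = -210 (y = -6 - 204 = -210)
p(y, -27) + 29311 = -11*(-27) + 29311 = 297 + 29311 = 29608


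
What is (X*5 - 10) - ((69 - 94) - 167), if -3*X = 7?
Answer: 511/3 ≈ 170.33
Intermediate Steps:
X = -7/3 (X = -1/3*7 = -7/3 ≈ -2.3333)
(X*5 - 10) - ((69 - 94) - 167) = (-7/3*5 - 10) - ((69 - 94) - 167) = (-35/3 - 10) - (-25 - 167) = -65/3 - 1*(-192) = -65/3 + 192 = 511/3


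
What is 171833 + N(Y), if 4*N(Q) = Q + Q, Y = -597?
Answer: 343069/2 ≈ 1.7153e+5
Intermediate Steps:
N(Q) = Q/2 (N(Q) = (Q + Q)/4 = (2*Q)/4 = Q/2)
171833 + N(Y) = 171833 + (1/2)*(-597) = 171833 - 597/2 = 343069/2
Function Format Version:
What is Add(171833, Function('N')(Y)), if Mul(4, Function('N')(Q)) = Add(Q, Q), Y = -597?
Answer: Rational(343069, 2) ≈ 1.7153e+5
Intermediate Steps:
Function('N')(Q) = Mul(Rational(1, 2), Q) (Function('N')(Q) = Mul(Rational(1, 4), Add(Q, Q)) = Mul(Rational(1, 4), Mul(2, Q)) = Mul(Rational(1, 2), Q))
Add(171833, Function('N')(Y)) = Add(171833, Mul(Rational(1, 2), -597)) = Add(171833, Rational(-597, 2)) = Rational(343069, 2)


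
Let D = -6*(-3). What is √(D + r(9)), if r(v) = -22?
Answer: 2*I ≈ 2.0*I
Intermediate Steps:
D = 18
√(D + r(9)) = √(18 - 22) = √(-4) = 2*I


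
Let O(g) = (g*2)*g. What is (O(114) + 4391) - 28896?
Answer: 1487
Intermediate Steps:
O(g) = 2*g² (O(g) = (2*g)*g = 2*g²)
(O(114) + 4391) - 28896 = (2*114² + 4391) - 28896 = (2*12996 + 4391) - 28896 = (25992 + 4391) - 28896 = 30383 - 28896 = 1487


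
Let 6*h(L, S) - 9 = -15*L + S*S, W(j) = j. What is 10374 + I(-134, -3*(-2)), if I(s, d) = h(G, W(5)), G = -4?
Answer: 31169/3 ≈ 10390.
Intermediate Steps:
h(L, S) = 3/2 - 5*L/2 + S**2/6 (h(L, S) = 3/2 + (-15*L + S*S)/6 = 3/2 + (-15*L + S**2)/6 = 3/2 + (S**2 - 15*L)/6 = 3/2 + (-5*L/2 + S**2/6) = 3/2 - 5*L/2 + S**2/6)
I(s, d) = 47/3 (I(s, d) = 3/2 - 5/2*(-4) + (1/6)*5**2 = 3/2 + 10 + (1/6)*25 = 3/2 + 10 + 25/6 = 47/3)
10374 + I(-134, -3*(-2)) = 10374 + 47/3 = 31169/3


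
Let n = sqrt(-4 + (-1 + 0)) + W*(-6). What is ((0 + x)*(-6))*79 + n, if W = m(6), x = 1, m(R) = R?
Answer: -510 + I*sqrt(5) ≈ -510.0 + 2.2361*I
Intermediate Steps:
W = 6
n = -36 + I*sqrt(5) (n = sqrt(-4 + (-1 + 0)) + 6*(-6) = sqrt(-4 - 1) - 36 = sqrt(-5) - 36 = I*sqrt(5) - 36 = -36 + I*sqrt(5) ≈ -36.0 + 2.2361*I)
((0 + x)*(-6))*79 + n = ((0 + 1)*(-6))*79 + (-36 + I*sqrt(5)) = (1*(-6))*79 + (-36 + I*sqrt(5)) = -6*79 + (-36 + I*sqrt(5)) = -474 + (-36 + I*sqrt(5)) = -510 + I*sqrt(5)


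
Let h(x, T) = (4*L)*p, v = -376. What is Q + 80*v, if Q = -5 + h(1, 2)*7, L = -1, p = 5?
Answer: -30225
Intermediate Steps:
h(x, T) = -20 (h(x, T) = (4*(-1))*5 = -4*5 = -20)
Q = -145 (Q = -5 - 20*7 = -5 - 140 = -145)
Q + 80*v = -145 + 80*(-376) = -145 - 30080 = -30225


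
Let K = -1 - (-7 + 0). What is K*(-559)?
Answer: -3354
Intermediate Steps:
K = 6 (K = -1 - 1*(-7) = -1 + 7 = 6)
K*(-559) = 6*(-559) = -3354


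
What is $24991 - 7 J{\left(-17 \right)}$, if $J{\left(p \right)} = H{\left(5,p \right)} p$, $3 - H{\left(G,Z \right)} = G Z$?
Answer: $35463$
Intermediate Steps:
$H{\left(G,Z \right)} = 3 - G Z$
$J{\left(p \right)} = p \left(3 - 5 p\right)$ ($J{\left(p \right)} = \left(3 - 5 p\right) p = p \left(3 - 5 p\right)$)
$24991 - 7 J{\left(-17 \right)} = 24991 - 7 \left(- 17 \left(3 - -85\right)\right) = 24991 - 7 \left(- 17 \left(3 + 85\right)\right) = 24991 - 7 \left(\left(-17\right) 88\right) = 24991 - -10472 = 24991 + 10472 = 35463$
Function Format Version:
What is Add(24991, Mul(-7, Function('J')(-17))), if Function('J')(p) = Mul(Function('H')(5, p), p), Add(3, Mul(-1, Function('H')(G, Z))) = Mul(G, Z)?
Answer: 35463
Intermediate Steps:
Function('H')(G, Z) = Add(3, Mul(-1, G, Z)) (Function('H')(G, Z) = Add(3, Mul(-1, Mul(G, Z))) = Add(3, Mul(-1, G, Z)))
Function('J')(p) = Mul(p, Add(3, Mul(-5, p))) (Function('J')(p) = Mul(Add(3, Mul(-1, 5, p)), p) = Mul(Add(3, Mul(-5, p)), p) = Mul(p, Add(3, Mul(-5, p))))
Add(24991, Mul(-7, Function('J')(-17))) = Add(24991, Mul(-7, Mul(-17, Add(3, Mul(-5, -17))))) = Add(24991, Mul(-7, Mul(-17, Add(3, 85)))) = Add(24991, Mul(-7, Mul(-17, 88))) = Add(24991, Mul(-7, -1496)) = Add(24991, 10472) = 35463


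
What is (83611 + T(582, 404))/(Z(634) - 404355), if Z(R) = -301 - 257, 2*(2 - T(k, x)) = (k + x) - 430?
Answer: -83335/404913 ≈ -0.20581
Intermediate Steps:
T(k, x) = 217 - k/2 - x/2 (T(k, x) = 2 - ((k + x) - 430)/2 = 2 - (-430 + k + x)/2 = 2 + (215 - k/2 - x/2) = 217 - k/2 - x/2)
Z(R) = -558
(83611 + T(582, 404))/(Z(634) - 404355) = (83611 + (217 - ½*582 - ½*404))/(-558 - 404355) = (83611 + (217 - 291 - 202))/(-404913) = (83611 - 276)*(-1/404913) = 83335*(-1/404913) = -83335/404913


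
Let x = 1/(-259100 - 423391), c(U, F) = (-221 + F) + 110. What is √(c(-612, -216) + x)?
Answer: I*√152314627263978/682491 ≈ 18.083*I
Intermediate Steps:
c(U, F) = -111 + F
x = -1/682491 (x = 1/(-682491) = -1/682491 ≈ -1.4652e-6)
√(c(-612, -216) + x) = √((-111 - 216) - 1/682491) = √(-327 - 1/682491) = √(-223174558/682491) = I*√152314627263978/682491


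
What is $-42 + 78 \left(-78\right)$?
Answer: $-6126$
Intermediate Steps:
$-42 + 78 \left(-78\right) = -42 - 6084 = -6126$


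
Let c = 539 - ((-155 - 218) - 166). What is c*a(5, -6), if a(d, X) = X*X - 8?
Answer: 30184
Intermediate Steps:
a(d, X) = -8 + X² (a(d, X) = X² - 8 = -8 + X²)
c = 1078 (c = 539 - (-373 - 166) = 539 - 1*(-539) = 539 + 539 = 1078)
c*a(5, -6) = 1078*(-8 + (-6)²) = 1078*(-8 + 36) = 1078*28 = 30184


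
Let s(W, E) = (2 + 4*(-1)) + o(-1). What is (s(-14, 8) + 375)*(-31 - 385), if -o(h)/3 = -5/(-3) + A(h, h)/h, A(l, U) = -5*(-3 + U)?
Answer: -178048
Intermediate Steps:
A(l, U) = 15 - 5*U
o(h) = -5 - 3*(15 - 5*h)/h (o(h) = -3*(-5/(-3) + (15 - 5*h)/h) = -3*(-5*(-1/3) + (15 - 5*h)/h) = -3*(5/3 + (15 - 5*h)/h) = -5 - 3*(15 - 5*h)/h)
s(W, E) = 53 (s(W, E) = (2 + 4*(-1)) + (10 - 45/(-1)) = (2 - 4) + (10 - 45*(-1)) = -2 + (10 + 45) = -2 + 55 = 53)
(s(-14, 8) + 375)*(-31 - 385) = (53 + 375)*(-31 - 385) = 428*(-416) = -178048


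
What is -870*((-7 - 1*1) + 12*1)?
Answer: -3480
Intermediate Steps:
-870*((-7 - 1*1) + 12*1) = -870*((-7 - 1) + 12) = -870*(-8 + 12) = -870*4 = -3480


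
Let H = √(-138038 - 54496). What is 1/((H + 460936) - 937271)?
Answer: -476335/226895224759 - I*√192534/226895224759 ≈ -2.0994e-6 - 1.9339e-9*I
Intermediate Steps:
H = I*√192534 (H = √(-192534) = I*√192534 ≈ 438.79*I)
1/((H + 460936) - 937271) = 1/((I*√192534 + 460936) - 937271) = 1/((460936 + I*√192534) - 937271) = 1/(-476335 + I*√192534)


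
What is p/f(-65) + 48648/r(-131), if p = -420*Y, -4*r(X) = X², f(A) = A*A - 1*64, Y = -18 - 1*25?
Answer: -166589884/23802307 ≈ -6.9989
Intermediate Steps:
Y = -43 (Y = -18 - 25 = -43)
f(A) = -64 + A² (f(A) = A² - 64 = -64 + A²)
r(X) = -X²/4
p = 18060 (p = -420*(-43) = 18060)
p/f(-65) + 48648/r(-131) = 18060/(-64 + (-65)²) + 48648/((-¼*(-131)²)) = 18060/(-64 + 4225) + 48648/((-¼*17161)) = 18060/4161 + 48648/(-17161/4) = 18060*(1/4161) + 48648*(-4/17161) = 6020/1387 - 194592/17161 = -166589884/23802307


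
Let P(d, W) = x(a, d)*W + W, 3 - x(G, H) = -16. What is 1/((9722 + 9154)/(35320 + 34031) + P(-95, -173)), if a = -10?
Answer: -23117/79978528 ≈ -0.00028904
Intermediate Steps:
x(G, H) = 19 (x(G, H) = 3 - 1*(-16) = 3 + 16 = 19)
P(d, W) = 20*W (P(d, W) = 19*W + W = 20*W)
1/((9722 + 9154)/(35320 + 34031) + P(-95, -173)) = 1/((9722 + 9154)/(35320 + 34031) + 20*(-173)) = 1/(18876/69351 - 3460) = 1/(18876*(1/69351) - 3460) = 1/(6292/23117 - 3460) = 1/(-79978528/23117) = -23117/79978528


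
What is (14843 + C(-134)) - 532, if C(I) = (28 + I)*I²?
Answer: -1889025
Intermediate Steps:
C(I) = I²*(28 + I)
(14843 + C(-134)) - 532 = (14843 + (-134)²*(28 - 134)) - 532 = (14843 + 17956*(-106)) - 532 = (14843 - 1903336) - 532 = -1888493 - 532 = -1889025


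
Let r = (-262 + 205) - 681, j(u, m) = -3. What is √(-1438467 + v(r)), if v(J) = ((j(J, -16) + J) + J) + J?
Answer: 6*I*√40019 ≈ 1200.3*I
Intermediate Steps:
r = -738 (r = -57 - 681 = -738)
v(J) = -3 + 3*J (v(J) = ((-3 + J) + J) + J = (-3 + 2*J) + J = -3 + 3*J)
√(-1438467 + v(r)) = √(-1438467 + (-3 + 3*(-738))) = √(-1438467 + (-3 - 2214)) = √(-1438467 - 2217) = √(-1440684) = 6*I*√40019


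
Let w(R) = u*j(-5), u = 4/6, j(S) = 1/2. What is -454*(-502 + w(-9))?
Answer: 683270/3 ≈ 2.2776e+5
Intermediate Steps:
j(S) = ½
u = ⅔ (u = 4*(⅙) = ⅔ ≈ 0.66667)
w(R) = ⅓ (w(R) = (⅔)*(½) = ⅓)
-454*(-502 + w(-9)) = -454*(-502 + ⅓) = -454*(-1505/3) = 683270/3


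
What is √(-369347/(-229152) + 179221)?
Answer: √4861102214598/5208 ≈ 423.35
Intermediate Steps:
√(-369347/(-229152) + 179221) = √(-369347*(-1/229152) + 179221) = √(33577/20832 + 179221) = √(3733565449/20832) = √4861102214598/5208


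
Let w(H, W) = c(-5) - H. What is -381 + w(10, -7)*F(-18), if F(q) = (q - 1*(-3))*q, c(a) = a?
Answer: -4431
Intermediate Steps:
w(H, W) = -5 - H
F(q) = q*(3 + q) (F(q) = (q + 3)*q = (3 + q)*q = q*(3 + q))
-381 + w(10, -7)*F(-18) = -381 + (-5 - 1*10)*(-18*(3 - 18)) = -381 + (-5 - 10)*(-18*(-15)) = -381 - 15*270 = -381 - 4050 = -4431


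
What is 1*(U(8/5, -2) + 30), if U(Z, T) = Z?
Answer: 158/5 ≈ 31.600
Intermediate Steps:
1*(U(8/5, -2) + 30) = 1*(8/5 + 30) = 1*(158/5) = 158/5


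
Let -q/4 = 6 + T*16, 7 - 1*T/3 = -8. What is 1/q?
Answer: -1/2904 ≈ -0.00034435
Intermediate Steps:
T = 45 (T = 21 - 3*(-8) = 21 + 24 = 45)
q = -2904 (q = -4*(6 + 45*16) = -4*(6 + 720) = -4*726 = -2904)
1/q = 1/(-2904) = -1/2904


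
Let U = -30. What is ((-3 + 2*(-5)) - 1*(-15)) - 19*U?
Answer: 572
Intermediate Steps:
((-3 + 2*(-5)) - 1*(-15)) - 19*U = ((-3 + 2*(-5)) - 1*(-15)) - 19*(-30) = ((-3 - 10) + 15) + 570 = (-13 + 15) + 570 = 2 + 570 = 572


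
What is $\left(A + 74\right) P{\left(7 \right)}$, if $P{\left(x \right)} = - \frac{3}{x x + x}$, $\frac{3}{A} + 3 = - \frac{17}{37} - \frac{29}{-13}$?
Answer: $- \frac{42291}{11032} \approx -3.8335$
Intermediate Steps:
$A = - \frac{481}{197}$ ($A = \frac{3}{-3 - \left(- \frac{29}{13} + \frac{17}{37}\right)} = \frac{3}{-3 - - \frac{852}{481}} = \frac{3}{-3 + \left(- \frac{17}{37} + \frac{29}{13}\right)} = \frac{3}{-3 + \frac{852}{481}} = \frac{3}{- \frac{591}{481}} = 3 \left(- \frac{481}{591}\right) = - \frac{481}{197} \approx -2.4416$)
$P{\left(x \right)} = - \frac{3}{x + x^{2}}$ ($P{\left(x \right)} = - \frac{3}{x^{2} + x} = - \frac{3}{x + x^{2}}$)
$\left(A + 74\right) P{\left(7 \right)} = \left(- \frac{481}{197} + 74\right) \left(- \frac{3}{7 \left(1 + 7\right)}\right) = \frac{14097 \left(\left(-3\right) \frac{1}{7} \cdot \frac{1}{8}\right)}{197} = \frac{14097}{197} \left(- \frac{3}{56}\right) = - \frac{42291}{11032}$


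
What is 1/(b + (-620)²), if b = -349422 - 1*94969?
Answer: -1/59991 ≈ -1.6669e-5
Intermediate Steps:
b = -444391 (b = -349422 - 94969 = -444391)
1/(b + (-620)²) = 1/(-444391 + (-620)²) = 1/(-444391 + 384400) = 1/(-59991) = -1/59991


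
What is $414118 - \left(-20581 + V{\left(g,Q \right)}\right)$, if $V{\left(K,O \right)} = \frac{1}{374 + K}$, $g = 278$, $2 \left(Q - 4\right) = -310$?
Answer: $\frac{283423747}{652} \approx 4.347 \cdot 10^{5}$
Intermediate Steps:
$Q = -151$ ($Q = 4 + \frac{1}{2} \left(-310\right) = 4 - 155 = -151$)
$414118 - \left(-20581 + V{\left(g,Q \right)}\right) = 414118 - \left(-20581 + \frac{1}{374 + 278}\right) = 414118 - \left(-20581 + \frac{1}{652}\right) = 414118 - - \frac{13418811}{652} = 414118 + \frac{13418811}{652} = \frac{283423747}{652}$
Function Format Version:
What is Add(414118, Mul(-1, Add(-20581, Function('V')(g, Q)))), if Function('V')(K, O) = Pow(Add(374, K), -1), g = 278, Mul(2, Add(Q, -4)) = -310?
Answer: Rational(283423747, 652) ≈ 4.3470e+5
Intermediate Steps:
Q = -151 (Q = Add(4, Mul(Rational(1, 2), -310)) = Add(4, -155) = -151)
Add(414118, Mul(-1, Add(-20581, Function('V')(g, Q)))) = Add(414118, Mul(-1, Add(-20581, Pow(Add(374, 278), -1)))) = Add(414118, Mul(-1, Add(-20581, Pow(652, -1)))) = Add(414118, Mul(-1, Add(-20581, Rational(1, 652)))) = Add(414118, Mul(-1, Rational(-13418811, 652))) = Add(414118, Rational(13418811, 652)) = Rational(283423747, 652)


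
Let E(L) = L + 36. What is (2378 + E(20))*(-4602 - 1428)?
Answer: -14677020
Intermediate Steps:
E(L) = 36 + L
(2378 + E(20))*(-4602 - 1428) = (2378 + (36 + 20))*(-4602 - 1428) = (2378 + 56)*(-6030) = 2434*(-6030) = -14677020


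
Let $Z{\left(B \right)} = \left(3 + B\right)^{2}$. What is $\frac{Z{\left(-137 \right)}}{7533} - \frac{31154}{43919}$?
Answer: $\frac{14970986}{8941671} \approx 1.6743$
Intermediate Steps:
$\frac{Z{\left(-137 \right)}}{7533} - \frac{31154}{43919} = \frac{\left(3 - 137\right)^{2}}{7533} - \frac{31154}{43919} = \left(-134\right)^{2} \cdot \frac{1}{7533} - \frac{842}{1187} = 17956 \cdot \frac{1}{7533} - \frac{842}{1187} = \frac{17956}{7533} - \frac{842}{1187} = \frac{14970986}{8941671}$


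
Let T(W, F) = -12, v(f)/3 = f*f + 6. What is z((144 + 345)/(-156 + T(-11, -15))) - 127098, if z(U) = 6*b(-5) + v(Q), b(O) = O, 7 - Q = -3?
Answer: -126810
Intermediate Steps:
Q = 10 (Q = 7 - 1*(-3) = 7 + 3 = 10)
v(f) = 18 + 3*f² (v(f) = 3*(f*f + 6) = 3*(f² + 6) = 3*(6 + f²) = 18 + 3*f²)
z(U) = 288 (z(U) = 6*(-5) + (18 + 3*10²) = -30 + (18 + 3*100) = -30 + (18 + 300) = -30 + 318 = 288)
z((144 + 345)/(-156 + T(-11, -15))) - 127098 = 288 - 127098 = -126810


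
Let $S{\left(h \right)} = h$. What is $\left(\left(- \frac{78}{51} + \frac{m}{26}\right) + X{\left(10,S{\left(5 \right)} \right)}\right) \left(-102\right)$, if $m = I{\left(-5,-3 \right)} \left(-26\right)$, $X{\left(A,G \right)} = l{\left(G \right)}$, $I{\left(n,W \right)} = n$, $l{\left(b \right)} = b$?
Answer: $-864$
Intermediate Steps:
$X{\left(A,G \right)} = G$
$m = 130$ ($m = \left(-5\right) \left(-26\right) = 130$)
$\left(\left(- \frac{78}{51} + \frac{m}{26}\right) + X{\left(10,S{\left(5 \right)} \right)}\right) \left(-102\right) = \left(\left(- \frac{78}{51} + \frac{130}{26}\right) + 5\right) \left(-102\right) = \left(\left(\left(-78\right) \frac{1}{51} + 130 \cdot \frac{1}{26}\right) + 5\right) \left(-102\right) = \left(\left(- \frac{26}{17} + 5\right) + 5\right) \left(-102\right) = \left(\frac{59}{17} + 5\right) \left(-102\right) = \frac{144}{17} \left(-102\right) = -864$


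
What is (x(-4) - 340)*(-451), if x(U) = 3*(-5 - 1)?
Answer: 161458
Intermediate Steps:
x(U) = -18 (x(U) = 3*(-6) = -18)
(x(-4) - 340)*(-451) = (-18 - 340)*(-451) = -358*(-451) = 161458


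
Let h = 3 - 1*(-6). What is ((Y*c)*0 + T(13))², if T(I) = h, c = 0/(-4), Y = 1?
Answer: 81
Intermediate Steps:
c = 0 (c = 0*(-¼) = 0)
h = 9 (h = 3 + 6 = 9)
T(I) = 9
((Y*c)*0 + T(13))² = ((1*0)*0 + 9)² = (0*0 + 9)² = (0 + 9)² = 9² = 81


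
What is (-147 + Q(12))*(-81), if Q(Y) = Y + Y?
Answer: 9963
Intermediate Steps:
Q(Y) = 2*Y
(-147 + Q(12))*(-81) = (-147 + 2*12)*(-81) = (-147 + 24)*(-81) = -123*(-81) = 9963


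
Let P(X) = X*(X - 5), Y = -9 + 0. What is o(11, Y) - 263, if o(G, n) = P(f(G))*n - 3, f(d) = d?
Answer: -860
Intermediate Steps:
Y = -9
P(X) = X*(-5 + X)
o(G, n) = -3 + G*n*(-5 + G) (o(G, n) = (G*(-5 + G))*n - 3 = G*n*(-5 + G) - 3 = -3 + G*n*(-5 + G))
o(11, Y) - 263 = (-3 + 11*(-9)*(-5 + 11)) - 263 = (-3 + 11*(-9)*6) - 263 = (-3 - 594) - 263 = -597 - 263 = -860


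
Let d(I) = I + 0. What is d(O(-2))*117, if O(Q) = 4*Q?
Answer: -936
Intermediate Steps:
d(I) = I
d(O(-2))*117 = (4*(-2))*117 = -8*117 = -936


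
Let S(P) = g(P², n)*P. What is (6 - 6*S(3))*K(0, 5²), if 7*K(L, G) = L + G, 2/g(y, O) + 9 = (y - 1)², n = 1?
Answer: 210/11 ≈ 19.091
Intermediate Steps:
g(y, O) = 2/(-9 + (-1 + y)²) (g(y, O) = 2/(-9 + (y - 1)²) = 2/(-9 + (-1 + y)²))
S(P) = 2*P/(-9 + (-1 + P²)²) (S(P) = (2/(-9 + (-1 + P²)²))*P = 2*P/(-9 + (-1 + P²)²))
K(L, G) = G/7 + L/7 (K(L, G) = (L + G)/7 = (G + L)/7 = G/7 + L/7)
(6 - 6*S(3))*K(0, 5²) = (6 - 12*3/(-9 + (-1 + 3²)²))*((⅐)*5² + (⅐)*0) = (6 - 12*3/(-9 + (-1 + 9)²))*((⅐)*25 + 0) = (6 - 12*3/(-9 + 8²))*(25/7 + 0) = (6 - 12*3/(-9 + 64))*(25/7) = (6 - 12*3/55)*(25/7) = (6 - 6*6/55)*(25/7) = (6 - 36/55)*(25/7) = (294/55)*(25/7) = 210/11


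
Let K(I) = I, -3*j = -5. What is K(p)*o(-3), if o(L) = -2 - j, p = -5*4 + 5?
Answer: 55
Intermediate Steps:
j = 5/3 (j = -1/3*(-5) = 5/3 ≈ 1.6667)
p = -15 (p = -20 + 5 = -15)
o(L) = -11/3 (o(L) = -2 - 1*5/3 = -2 - 5/3 = -11/3)
K(p)*o(-3) = -15*(-11/3) = 55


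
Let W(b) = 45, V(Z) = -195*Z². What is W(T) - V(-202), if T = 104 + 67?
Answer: 7956825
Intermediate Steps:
T = 171
W(T) - V(-202) = 45 - (-195)*(-202)² = 45 - (-195)*40804 = 45 - 1*(-7956780) = 45 + 7956780 = 7956825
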